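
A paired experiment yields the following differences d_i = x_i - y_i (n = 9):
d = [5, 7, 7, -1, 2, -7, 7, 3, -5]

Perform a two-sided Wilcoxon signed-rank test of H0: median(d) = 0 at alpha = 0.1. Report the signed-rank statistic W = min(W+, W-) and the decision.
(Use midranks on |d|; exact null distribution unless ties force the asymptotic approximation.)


Step 1: Drop any zero differences (none here) and take |d_i|.
|d| = [5, 7, 7, 1, 2, 7, 7, 3, 5]
Step 2: Midrank |d_i| (ties get averaged ranks).
ranks: |5|->4.5, |7|->7.5, |7|->7.5, |1|->1, |2|->2, |7|->7.5, |7|->7.5, |3|->3, |5|->4.5
Step 3: Attach original signs; sum ranks with positive sign and with negative sign.
W+ = 4.5 + 7.5 + 7.5 + 2 + 7.5 + 3 = 32
W- = 1 + 7.5 + 4.5 = 13
(Check: W+ + W- = 45 should equal n(n+1)/2 = 45.)
Step 4: Test statistic W = min(W+, W-) = 13.
Step 5: Ties in |d|, so use the tie-corrected normal approximation.
        E[W] = n(n+1)/4 = 9*10/4 = 22.5.
        Tie groups: |d|=5 (t=2), |d|=7 (t=4); sum(t^3 - t) = 66.
        Var[W] = n(n+1)(2n+1)/24 - sum(t^3-t)/48 = 1710/24 - 66/48 = 69.875.
        z = (W - E[W]) / sqrt(Var[W]) = (13 - 22.5) / 8.3591 = -1.1365.
        Two-sided p = 2*Phi(z) = 0.255755.
Step 6: alpha = 0.1. fail to reject H0.

W+ = 32, W- = 13, W = min = 13, p = 0.255755, fail to reject H0.


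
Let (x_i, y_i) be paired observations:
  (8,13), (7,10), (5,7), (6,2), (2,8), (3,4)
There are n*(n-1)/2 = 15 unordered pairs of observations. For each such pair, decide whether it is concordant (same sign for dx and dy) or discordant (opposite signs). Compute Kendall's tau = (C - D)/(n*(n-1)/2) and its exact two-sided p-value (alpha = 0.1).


Step 1: Enumerate the 15 unordered pairs (i,j) with i<j and classify each by sign(x_j-x_i) * sign(y_j-y_i).
  (1,2):dx=-1,dy=-3->C; (1,3):dx=-3,dy=-6->C; (1,4):dx=-2,dy=-11->C; (1,5):dx=-6,dy=-5->C
  (1,6):dx=-5,dy=-9->C; (2,3):dx=-2,dy=-3->C; (2,4):dx=-1,dy=-8->C; (2,5):dx=-5,dy=-2->C
  (2,6):dx=-4,dy=-6->C; (3,4):dx=+1,dy=-5->D; (3,5):dx=-3,dy=+1->D; (3,6):dx=-2,dy=-3->C
  (4,5):dx=-4,dy=+6->D; (4,6):dx=-3,dy=+2->D; (5,6):dx=+1,dy=-4->D
Step 2: C = 10, D = 5, total pairs = 15.
Step 3: tau = (C - D)/(n(n-1)/2) = (10 - 5)/15 = 0.333333.
Step 4: Exact two-sided p-value (enumerate n! = 720 permutations of y under H0): p = 0.469444.
Step 5: alpha = 0.1. fail to reject H0.

tau_b = 0.3333 (C=10, D=5), p = 0.469444, fail to reject H0.


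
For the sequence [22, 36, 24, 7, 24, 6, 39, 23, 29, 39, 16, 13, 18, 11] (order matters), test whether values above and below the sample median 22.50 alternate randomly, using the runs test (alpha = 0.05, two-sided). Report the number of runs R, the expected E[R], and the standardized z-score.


Step 1: Compute median = 22.50; label A = above, B = below.
Labels in order: BAABABAAAABBBB  (n_A = 7, n_B = 7)
Step 2: Count runs R = 7.
Step 3: Under H0 (random ordering), E[R] = 2*n_A*n_B/(n_A+n_B) + 1 = 2*7*7/14 + 1 = 8.0000.
        Var[R] = 2*n_A*n_B*(2*n_A*n_B - n_A - n_B) / ((n_A+n_B)^2 * (n_A+n_B-1)) = 8232/2548 = 3.2308.
        SD[R] = 1.7974.
Step 4: Continuity-corrected z = (R + 0.5 - E[R]) / SD[R] = (7 + 0.5 - 8.0000) / 1.7974 = -0.2782.
Step 5: Two-sided p-value via normal approximation = 2*(1 - Phi(|z|)) = 0.780879.
Step 6: alpha = 0.05. fail to reject H0.

R = 7, z = -0.2782, p = 0.780879, fail to reject H0.


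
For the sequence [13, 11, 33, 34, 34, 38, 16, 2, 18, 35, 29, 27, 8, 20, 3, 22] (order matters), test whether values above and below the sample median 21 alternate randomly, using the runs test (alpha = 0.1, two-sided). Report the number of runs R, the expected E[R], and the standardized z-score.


Step 1: Compute median = 21; label A = above, B = below.
Labels in order: BBAAAABBBAAABBBA  (n_A = 8, n_B = 8)
Step 2: Count runs R = 6.
Step 3: Under H0 (random ordering), E[R] = 2*n_A*n_B/(n_A+n_B) + 1 = 2*8*8/16 + 1 = 9.0000.
        Var[R] = 2*n_A*n_B*(2*n_A*n_B - n_A - n_B) / ((n_A+n_B)^2 * (n_A+n_B-1)) = 14336/3840 = 3.7333.
        SD[R] = 1.9322.
Step 4: Continuity-corrected z = (R + 0.5 - E[R]) / SD[R] = (6 + 0.5 - 9.0000) / 1.9322 = -1.2939.
Step 5: Two-sided p-value via normal approximation = 2*(1 - Phi(|z|)) = 0.195709.
Step 6: alpha = 0.1. fail to reject H0.

R = 6, z = -1.2939, p = 0.195709, fail to reject H0.


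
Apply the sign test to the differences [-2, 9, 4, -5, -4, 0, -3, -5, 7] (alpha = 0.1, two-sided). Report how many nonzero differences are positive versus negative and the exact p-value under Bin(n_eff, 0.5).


Step 1: Discard zero differences. Original n = 9; n_eff = number of nonzero differences = 8.
Nonzero differences (with sign): -2, +9, +4, -5, -4, -3, -5, +7
Step 2: Count signs: positive = 3, negative = 5.
Step 3: Under H0: P(positive) = 0.5, so the number of positives S ~ Bin(8, 0.5).
Step 4: Two-sided exact p-value = sum of Bin(8,0.5) probabilities at or below the observed probability = 0.726562.
Step 5: alpha = 0.1. fail to reject H0.

n_eff = 8, pos = 3, neg = 5, p = 0.726562, fail to reject H0.


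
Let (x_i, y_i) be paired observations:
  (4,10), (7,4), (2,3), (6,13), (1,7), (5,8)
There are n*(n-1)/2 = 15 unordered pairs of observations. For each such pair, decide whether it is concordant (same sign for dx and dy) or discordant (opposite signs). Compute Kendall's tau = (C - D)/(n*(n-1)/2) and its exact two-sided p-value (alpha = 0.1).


Step 1: Enumerate the 15 unordered pairs (i,j) with i<j and classify each by sign(x_j-x_i) * sign(y_j-y_i).
  (1,2):dx=+3,dy=-6->D; (1,3):dx=-2,dy=-7->C; (1,4):dx=+2,dy=+3->C; (1,5):dx=-3,dy=-3->C
  (1,6):dx=+1,dy=-2->D; (2,3):dx=-5,dy=-1->C; (2,4):dx=-1,dy=+9->D; (2,5):dx=-6,dy=+3->D
  (2,6):dx=-2,dy=+4->D; (3,4):dx=+4,dy=+10->C; (3,5):dx=-1,dy=+4->D; (3,6):dx=+3,dy=+5->C
  (4,5):dx=-5,dy=-6->C; (4,6):dx=-1,dy=-5->C; (5,6):dx=+4,dy=+1->C
Step 2: C = 9, D = 6, total pairs = 15.
Step 3: tau = (C - D)/(n(n-1)/2) = (9 - 6)/15 = 0.200000.
Step 4: Exact two-sided p-value (enumerate n! = 720 permutations of y under H0): p = 0.719444.
Step 5: alpha = 0.1. fail to reject H0.

tau_b = 0.2000 (C=9, D=6), p = 0.719444, fail to reject H0.


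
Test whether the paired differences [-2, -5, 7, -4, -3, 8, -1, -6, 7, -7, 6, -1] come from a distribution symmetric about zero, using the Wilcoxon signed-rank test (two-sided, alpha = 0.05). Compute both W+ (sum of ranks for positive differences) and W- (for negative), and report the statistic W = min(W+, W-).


Step 1: Drop any zero differences (none here) and take |d_i|.
|d| = [2, 5, 7, 4, 3, 8, 1, 6, 7, 7, 6, 1]
Step 2: Midrank |d_i| (ties get averaged ranks).
ranks: |2|->3, |5|->6, |7|->10, |4|->5, |3|->4, |8|->12, |1|->1.5, |6|->7.5, |7|->10, |7|->10, |6|->7.5, |1|->1.5
Step 3: Attach original signs; sum ranks with positive sign and with negative sign.
W+ = 10 + 12 + 10 + 7.5 = 39.5
W- = 3 + 6 + 5 + 4 + 1.5 + 7.5 + 10 + 1.5 = 38.5
(Check: W+ + W- = 78 should equal n(n+1)/2 = 78.)
Step 4: Test statistic W = min(W+, W-) = 38.5.
Step 5: Ties in |d|, so use the tie-corrected normal approximation.
        E[W] = n(n+1)/4 = 12*13/4 = 39.
        Tie groups: |d|=1 (t=2), |d|=6 (t=2), |d|=7 (t=3); sum(t^3 - t) = 36.
        Var[W] = n(n+1)(2n+1)/24 - sum(t^3-t)/48 = 3900/24 - 36/48 = 161.75.
        z = (W - E[W]) / sqrt(Var[W]) = (38.5 - 39) / 12.7181 = -0.0393.
        Two-sided p = 2*Phi(z) = 0.968640.
Step 6: alpha = 0.05. fail to reject H0.

W+ = 39.5, W- = 38.5, W = min = 38.5, p = 0.968640, fail to reject H0.


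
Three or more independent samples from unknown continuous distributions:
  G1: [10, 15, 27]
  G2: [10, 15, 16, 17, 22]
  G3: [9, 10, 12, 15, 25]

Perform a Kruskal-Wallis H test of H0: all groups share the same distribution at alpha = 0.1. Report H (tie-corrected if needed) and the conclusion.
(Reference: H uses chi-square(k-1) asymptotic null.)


Step 1: Combine all N = 13 observations and assign midranks.
sorted (value, group, rank): (9,G3,1), (10,G1,3), (10,G2,3), (10,G3,3), (12,G3,5), (15,G1,7), (15,G2,7), (15,G3,7), (16,G2,9), (17,G2,10), (22,G2,11), (25,G3,12), (27,G1,13)
Step 2: Sum ranks within each group.
R_1 = 23 (n_1 = 3)
R_2 = 40 (n_2 = 5)
R_3 = 28 (n_3 = 5)
Step 3: H = 12/(N(N+1)) * sum(R_i^2/n_i) - 3(N+1)
     = 12/(13*14) * (23^2/3 + 40^2/5 + 28^2/5) - 3*14
     = 0.065934 * 653.133 - 42
     = 1.063736.
Step 4: Ties present; correction factor C = 1 - 48/(13^3 - 13) = 0.978022. Corrected H = 1.063736 / 0.978022 = 1.087640.
Step 5: Under H0, H ~ chi^2(2); p-value = 0.580526.
Step 6: alpha = 0.1. fail to reject H0.

H = 1.0876, df = 2, p = 0.580526, fail to reject H0.


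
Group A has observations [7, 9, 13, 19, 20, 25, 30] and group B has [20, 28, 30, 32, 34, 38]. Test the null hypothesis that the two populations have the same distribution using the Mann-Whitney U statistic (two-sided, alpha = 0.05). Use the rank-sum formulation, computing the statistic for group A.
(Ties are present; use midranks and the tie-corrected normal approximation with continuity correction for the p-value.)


Step 1: Combine and sort all 13 observations; assign midranks.
sorted (value, group): (7,X), (9,X), (13,X), (19,X), (20,X), (20,Y), (25,X), (28,Y), (30,X), (30,Y), (32,Y), (34,Y), (38,Y)
ranks: 7->1, 9->2, 13->3, 19->4, 20->5.5, 20->5.5, 25->7, 28->8, 30->9.5, 30->9.5, 32->11, 34->12, 38->13
Step 2: Rank sum for X: R1 = 1 + 2 + 3 + 4 + 5.5 + 7 + 9.5 = 32.
Step 3: U_X = R1 - n1(n1+1)/2 = 32 - 7*8/2 = 32 - 28 = 4.
       U_Y = n1*n2 - U_X = 42 - 4 = 38.
Step 4: Ties are present, so use the tie-corrected normal approximation (with continuity correction) for the p-value.
Step 5: p-value = 0.018096; compare to alpha = 0.05. reject H0.

U_X = 4, p = 0.018096, reject H0 at alpha = 0.05.


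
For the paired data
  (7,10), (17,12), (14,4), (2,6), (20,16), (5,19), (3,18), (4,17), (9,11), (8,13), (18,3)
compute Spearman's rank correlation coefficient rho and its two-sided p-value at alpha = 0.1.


Step 1: Rank x and y separately (midranks; no ties here).
rank(x): 7->5, 17->9, 14->8, 2->1, 20->11, 5->4, 3->2, 4->3, 9->7, 8->6, 18->10
rank(y): 10->4, 12->6, 4->2, 6->3, 16->8, 19->11, 18->10, 17->9, 11->5, 13->7, 3->1
Step 2: d_i = R_x(i) - R_y(i); compute d_i^2.
  (5-4)^2=1, (9-6)^2=9, (8-2)^2=36, (1-3)^2=4, (11-8)^2=9, (4-11)^2=49, (2-10)^2=64, (3-9)^2=36, (7-5)^2=4, (6-7)^2=1, (10-1)^2=81
sum(d^2) = 294.
Step 3: rho = 1 - 6*294 / (11*(11^2 - 1)) = 1 - 1764/1320 = -0.336364.
Step 4: Under H0, t = rho * sqrt((n-2)/(1-rho^2)) = -1.0715 ~ t(9).
Step 5: Two-sided p-value from the t-distribution with 9 df = 0.311824.
Step 6: alpha = 0.1. fail to reject H0.

rho = -0.3364, p = 0.311824, fail to reject H0 at alpha = 0.1.


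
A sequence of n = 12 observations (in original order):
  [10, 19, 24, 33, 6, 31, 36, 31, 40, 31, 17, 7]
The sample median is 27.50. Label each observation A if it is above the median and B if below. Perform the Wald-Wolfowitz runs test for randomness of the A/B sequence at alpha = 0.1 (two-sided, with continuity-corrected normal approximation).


Step 1: Compute median = 27.50; label A = above, B = below.
Labels in order: BBBABAAAAABB  (n_A = 6, n_B = 6)
Step 2: Count runs R = 5.
Step 3: Under H0 (random ordering), E[R] = 2*n_A*n_B/(n_A+n_B) + 1 = 2*6*6/12 + 1 = 7.0000.
        Var[R] = 2*n_A*n_B*(2*n_A*n_B - n_A - n_B) / ((n_A+n_B)^2 * (n_A+n_B-1)) = 4320/1584 = 2.7273.
        SD[R] = 1.6514.
Step 4: Continuity-corrected z = (R + 0.5 - E[R]) / SD[R] = (5 + 0.5 - 7.0000) / 1.6514 = -0.9083.
Step 5: Two-sided p-value via normal approximation = 2*(1 - Phi(|z|)) = 0.363722.
Step 6: alpha = 0.1. fail to reject H0.

R = 5, z = -0.9083, p = 0.363722, fail to reject H0.


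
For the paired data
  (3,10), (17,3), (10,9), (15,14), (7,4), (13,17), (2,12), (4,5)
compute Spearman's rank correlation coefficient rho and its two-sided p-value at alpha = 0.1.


Step 1: Rank x and y separately (midranks; no ties here).
rank(x): 3->2, 17->8, 10->5, 15->7, 7->4, 13->6, 2->1, 4->3
rank(y): 10->5, 3->1, 9->4, 14->7, 4->2, 17->8, 12->6, 5->3
Step 2: d_i = R_x(i) - R_y(i); compute d_i^2.
  (2-5)^2=9, (8-1)^2=49, (5-4)^2=1, (7-7)^2=0, (4-2)^2=4, (6-8)^2=4, (1-6)^2=25, (3-3)^2=0
sum(d^2) = 92.
Step 3: rho = 1 - 6*92 / (8*(8^2 - 1)) = 1 - 552/504 = -0.095238.
Step 4: Under H0, t = rho * sqrt((n-2)/(1-rho^2)) = -0.2343 ~ t(6).
Step 5: Two-sided p-value from the t-distribution with 6 df = 0.822505.
Step 6: alpha = 0.1. fail to reject H0.

rho = -0.0952, p = 0.822505, fail to reject H0 at alpha = 0.1.


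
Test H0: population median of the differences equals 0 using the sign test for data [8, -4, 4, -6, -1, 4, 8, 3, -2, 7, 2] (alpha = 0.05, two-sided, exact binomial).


Step 1: Discard zero differences. Original n = 11; n_eff = number of nonzero differences = 11.
Nonzero differences (with sign): +8, -4, +4, -6, -1, +4, +8, +3, -2, +7, +2
Step 2: Count signs: positive = 7, negative = 4.
Step 3: Under H0: P(positive) = 0.5, so the number of positives S ~ Bin(11, 0.5).
Step 4: Two-sided exact p-value = sum of Bin(11,0.5) probabilities at or below the observed probability = 0.548828.
Step 5: alpha = 0.05. fail to reject H0.

n_eff = 11, pos = 7, neg = 4, p = 0.548828, fail to reject H0.


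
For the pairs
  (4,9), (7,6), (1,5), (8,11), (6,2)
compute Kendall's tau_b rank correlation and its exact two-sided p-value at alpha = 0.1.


Step 1: Enumerate the 10 unordered pairs (i,j) with i<j and classify each by sign(x_j-x_i) * sign(y_j-y_i).
  (1,2):dx=+3,dy=-3->D; (1,3):dx=-3,dy=-4->C; (1,4):dx=+4,dy=+2->C; (1,5):dx=+2,dy=-7->D
  (2,3):dx=-6,dy=-1->C; (2,4):dx=+1,dy=+5->C; (2,5):dx=-1,dy=-4->C; (3,4):dx=+7,dy=+6->C
  (3,5):dx=+5,dy=-3->D; (4,5):dx=-2,dy=-9->C
Step 2: C = 7, D = 3, total pairs = 10.
Step 3: tau = (C - D)/(n(n-1)/2) = (7 - 3)/10 = 0.400000.
Step 4: Exact two-sided p-value (enumerate n! = 120 permutations of y under H0): p = 0.483333.
Step 5: alpha = 0.1. fail to reject H0.

tau_b = 0.4000 (C=7, D=3), p = 0.483333, fail to reject H0.


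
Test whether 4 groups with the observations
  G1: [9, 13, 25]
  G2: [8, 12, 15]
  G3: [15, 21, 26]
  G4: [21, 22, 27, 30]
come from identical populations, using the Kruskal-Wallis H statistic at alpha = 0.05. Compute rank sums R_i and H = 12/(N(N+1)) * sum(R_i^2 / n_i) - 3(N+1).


Step 1: Combine all N = 13 observations and assign midranks.
sorted (value, group, rank): (8,G2,1), (9,G1,2), (12,G2,3), (13,G1,4), (15,G2,5.5), (15,G3,5.5), (21,G3,7.5), (21,G4,7.5), (22,G4,9), (25,G1,10), (26,G3,11), (27,G4,12), (30,G4,13)
Step 2: Sum ranks within each group.
R_1 = 16 (n_1 = 3)
R_2 = 9.5 (n_2 = 3)
R_3 = 24 (n_3 = 3)
R_4 = 41.5 (n_4 = 4)
Step 3: H = 12/(N(N+1)) * sum(R_i^2/n_i) - 3(N+1)
     = 12/(13*14) * (16^2/3 + 9.5^2/3 + 24^2/3 + 41.5^2/4) - 3*14
     = 0.065934 * 737.979 - 42
     = 6.657967.
Step 4: Ties present; correction factor C = 1 - 12/(13^3 - 13) = 0.994505. Corrected H = 6.657967 / 0.994505 = 6.694751.
Step 5: Under H0, H ~ chi^2(3); p-value = 0.082290.
Step 6: alpha = 0.05. fail to reject H0.

H = 6.6948, df = 3, p = 0.082290, fail to reject H0.


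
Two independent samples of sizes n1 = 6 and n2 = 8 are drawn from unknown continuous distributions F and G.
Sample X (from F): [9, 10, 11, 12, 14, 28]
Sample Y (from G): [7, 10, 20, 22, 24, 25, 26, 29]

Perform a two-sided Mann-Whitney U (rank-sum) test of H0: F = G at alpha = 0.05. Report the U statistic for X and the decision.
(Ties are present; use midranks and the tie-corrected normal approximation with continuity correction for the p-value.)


Step 1: Combine and sort all 14 observations; assign midranks.
sorted (value, group): (7,Y), (9,X), (10,X), (10,Y), (11,X), (12,X), (14,X), (20,Y), (22,Y), (24,Y), (25,Y), (26,Y), (28,X), (29,Y)
ranks: 7->1, 9->2, 10->3.5, 10->3.5, 11->5, 12->6, 14->7, 20->8, 22->9, 24->10, 25->11, 26->12, 28->13, 29->14
Step 2: Rank sum for X: R1 = 2 + 3.5 + 5 + 6 + 7 + 13 = 36.5.
Step 3: U_X = R1 - n1(n1+1)/2 = 36.5 - 6*7/2 = 36.5 - 21 = 15.5.
       U_Y = n1*n2 - U_X = 48 - 15.5 = 32.5.
Step 4: Ties are present, so use the tie-corrected normal approximation (with continuity correction) for the p-value.
Step 5: p-value = 0.301168; compare to alpha = 0.05. fail to reject H0.

U_X = 15.5, p = 0.301168, fail to reject H0 at alpha = 0.05.


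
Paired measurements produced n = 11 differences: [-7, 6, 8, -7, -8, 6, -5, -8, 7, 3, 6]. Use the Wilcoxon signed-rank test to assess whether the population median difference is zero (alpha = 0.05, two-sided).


Step 1: Drop any zero differences (none here) and take |d_i|.
|d| = [7, 6, 8, 7, 8, 6, 5, 8, 7, 3, 6]
Step 2: Midrank |d_i| (ties get averaged ranks).
ranks: |7|->7, |6|->4, |8|->10, |7|->7, |8|->10, |6|->4, |5|->2, |8|->10, |7|->7, |3|->1, |6|->4
Step 3: Attach original signs; sum ranks with positive sign and with negative sign.
W+ = 4 + 10 + 4 + 7 + 1 + 4 = 30
W- = 7 + 7 + 10 + 2 + 10 = 36
(Check: W+ + W- = 66 should equal n(n+1)/2 = 66.)
Step 4: Test statistic W = min(W+, W-) = 30.
Step 5: Ties in |d|, so use the tie-corrected normal approximation.
        E[W] = n(n+1)/4 = 11*12/4 = 33.
        Tie groups: |d|=6 (t=3), |d|=7 (t=3), |d|=8 (t=3); sum(t^3 - t) = 72.
        Var[W] = n(n+1)(2n+1)/24 - sum(t^3-t)/48 = 3036/24 - 72/48 = 125.
        z = (W - E[W]) / sqrt(Var[W]) = (30 - 33) / 11.1803 = -0.2683.
        Two-sided p = 2*Phi(z) = 0.788447.
Step 6: alpha = 0.05. fail to reject H0.

W+ = 30, W- = 36, W = min = 30, p = 0.788447, fail to reject H0.


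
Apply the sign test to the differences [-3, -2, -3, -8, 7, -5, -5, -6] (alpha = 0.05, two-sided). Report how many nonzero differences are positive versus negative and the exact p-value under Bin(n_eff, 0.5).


Step 1: Discard zero differences. Original n = 8; n_eff = number of nonzero differences = 8.
Nonzero differences (with sign): -3, -2, -3, -8, +7, -5, -5, -6
Step 2: Count signs: positive = 1, negative = 7.
Step 3: Under H0: P(positive) = 0.5, so the number of positives S ~ Bin(8, 0.5).
Step 4: Two-sided exact p-value = sum of Bin(8,0.5) probabilities at or below the observed probability = 0.070312.
Step 5: alpha = 0.05. fail to reject H0.

n_eff = 8, pos = 1, neg = 7, p = 0.070312, fail to reject H0.


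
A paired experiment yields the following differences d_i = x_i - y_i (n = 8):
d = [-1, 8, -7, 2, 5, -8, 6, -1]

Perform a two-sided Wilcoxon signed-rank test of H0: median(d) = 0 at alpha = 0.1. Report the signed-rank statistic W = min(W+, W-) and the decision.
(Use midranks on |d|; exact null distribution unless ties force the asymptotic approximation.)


Step 1: Drop any zero differences (none here) and take |d_i|.
|d| = [1, 8, 7, 2, 5, 8, 6, 1]
Step 2: Midrank |d_i| (ties get averaged ranks).
ranks: |1|->1.5, |8|->7.5, |7|->6, |2|->3, |5|->4, |8|->7.5, |6|->5, |1|->1.5
Step 3: Attach original signs; sum ranks with positive sign and with negative sign.
W+ = 7.5 + 3 + 4 + 5 = 19.5
W- = 1.5 + 6 + 7.5 + 1.5 = 16.5
(Check: W+ + W- = 36 should equal n(n+1)/2 = 36.)
Step 4: Test statistic W = min(W+, W-) = 16.5.
Step 5: Ties in |d|, so use the tie-corrected normal approximation.
        E[W] = n(n+1)/4 = 8*9/4 = 18.
        Tie groups: |d|=1 (t=2), |d|=8 (t=2); sum(t^3 - t) = 12.
        Var[W] = n(n+1)(2n+1)/24 - sum(t^3-t)/48 = 1224/24 - 12/48 = 50.75.
        z = (W - E[W]) / sqrt(Var[W]) = (16.5 - 18) / 7.1239 = -0.2106.
        Two-sided p = 2*Phi(z) = 0.833232.
Step 6: alpha = 0.1. fail to reject H0.

W+ = 19.5, W- = 16.5, W = min = 16.5, p = 0.833232, fail to reject H0.


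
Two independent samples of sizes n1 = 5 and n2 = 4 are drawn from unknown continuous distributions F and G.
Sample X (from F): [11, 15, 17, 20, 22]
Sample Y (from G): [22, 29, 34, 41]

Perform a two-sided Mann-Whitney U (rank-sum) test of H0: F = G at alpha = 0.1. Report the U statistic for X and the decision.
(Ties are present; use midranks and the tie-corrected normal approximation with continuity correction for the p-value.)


Step 1: Combine and sort all 9 observations; assign midranks.
sorted (value, group): (11,X), (15,X), (17,X), (20,X), (22,X), (22,Y), (29,Y), (34,Y), (41,Y)
ranks: 11->1, 15->2, 17->3, 20->4, 22->5.5, 22->5.5, 29->7, 34->8, 41->9
Step 2: Rank sum for X: R1 = 1 + 2 + 3 + 4 + 5.5 = 15.5.
Step 3: U_X = R1 - n1(n1+1)/2 = 15.5 - 5*6/2 = 15.5 - 15 = 0.5.
       U_Y = n1*n2 - U_X = 20 - 0.5 = 19.5.
Step 4: Ties are present, so use the tie-corrected normal approximation (with continuity correction) for the p-value.
Step 5: p-value = 0.026844; compare to alpha = 0.1. reject H0.

U_X = 0.5, p = 0.026844, reject H0 at alpha = 0.1.


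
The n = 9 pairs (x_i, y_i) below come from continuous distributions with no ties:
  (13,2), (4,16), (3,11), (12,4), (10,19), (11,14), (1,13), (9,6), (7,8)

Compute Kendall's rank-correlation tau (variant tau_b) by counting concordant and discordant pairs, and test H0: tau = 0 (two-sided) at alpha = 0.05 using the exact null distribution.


Step 1: Enumerate the 36 unordered pairs (i,j) with i<j and classify each by sign(x_j-x_i) * sign(y_j-y_i).
  (1,2):dx=-9,dy=+14->D; (1,3):dx=-10,dy=+9->D; (1,4):dx=-1,dy=+2->D; (1,5):dx=-3,dy=+17->D
  (1,6):dx=-2,dy=+12->D; (1,7):dx=-12,dy=+11->D; (1,8):dx=-4,dy=+4->D; (1,9):dx=-6,dy=+6->D
  (2,3):dx=-1,dy=-5->C; (2,4):dx=+8,dy=-12->D; (2,5):dx=+6,dy=+3->C; (2,6):dx=+7,dy=-2->D
  (2,7):dx=-3,dy=-3->C; (2,8):dx=+5,dy=-10->D; (2,9):dx=+3,dy=-8->D; (3,4):dx=+9,dy=-7->D
  (3,5):dx=+7,dy=+8->C; (3,6):dx=+8,dy=+3->C; (3,7):dx=-2,dy=+2->D; (3,8):dx=+6,dy=-5->D
  (3,9):dx=+4,dy=-3->D; (4,5):dx=-2,dy=+15->D; (4,6):dx=-1,dy=+10->D; (4,7):dx=-11,dy=+9->D
  (4,8):dx=-3,dy=+2->D; (4,9):dx=-5,dy=+4->D; (5,6):dx=+1,dy=-5->D; (5,7):dx=-9,dy=-6->C
  (5,8):dx=-1,dy=-13->C; (5,9):dx=-3,dy=-11->C; (6,7):dx=-10,dy=-1->C; (6,8):dx=-2,dy=-8->C
  (6,9):dx=-4,dy=-6->C; (7,8):dx=+8,dy=-7->D; (7,9):dx=+6,dy=-5->D; (8,9):dx=-2,dy=+2->D
Step 2: C = 11, D = 25, total pairs = 36.
Step 3: tau = (C - D)/(n(n-1)/2) = (11 - 25)/36 = -0.388889.
Step 4: Exact two-sided p-value (enumerate n! = 362880 permutations of y under H0): p = 0.180181.
Step 5: alpha = 0.05. fail to reject H0.

tau_b = -0.3889 (C=11, D=25), p = 0.180181, fail to reject H0.


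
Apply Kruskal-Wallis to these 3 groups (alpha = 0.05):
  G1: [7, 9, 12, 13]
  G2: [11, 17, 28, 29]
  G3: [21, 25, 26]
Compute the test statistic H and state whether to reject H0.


Step 1: Combine all N = 11 observations and assign midranks.
sorted (value, group, rank): (7,G1,1), (9,G1,2), (11,G2,3), (12,G1,4), (13,G1,5), (17,G2,6), (21,G3,7), (25,G3,8), (26,G3,9), (28,G2,10), (29,G2,11)
Step 2: Sum ranks within each group.
R_1 = 12 (n_1 = 4)
R_2 = 30 (n_2 = 4)
R_3 = 24 (n_3 = 3)
Step 3: H = 12/(N(N+1)) * sum(R_i^2/n_i) - 3(N+1)
     = 12/(11*12) * (12^2/4 + 30^2/4 + 24^2/3) - 3*12
     = 0.090909 * 453 - 36
     = 5.181818.
Step 4: No ties, so H is used without correction.
Step 5: Under H0, H ~ chi^2(2); p-value = 0.074952.
Step 6: alpha = 0.05. fail to reject H0.

H = 5.1818, df = 2, p = 0.074952, fail to reject H0.


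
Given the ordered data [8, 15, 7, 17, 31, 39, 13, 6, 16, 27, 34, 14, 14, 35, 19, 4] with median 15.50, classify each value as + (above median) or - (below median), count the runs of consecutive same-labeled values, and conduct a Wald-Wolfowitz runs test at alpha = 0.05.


Step 1: Compute median = 15.50; label A = above, B = below.
Labels in order: BBBAAABBAAABBAAB  (n_A = 8, n_B = 8)
Step 2: Count runs R = 7.
Step 3: Under H0 (random ordering), E[R] = 2*n_A*n_B/(n_A+n_B) + 1 = 2*8*8/16 + 1 = 9.0000.
        Var[R] = 2*n_A*n_B*(2*n_A*n_B - n_A - n_B) / ((n_A+n_B)^2 * (n_A+n_B-1)) = 14336/3840 = 3.7333.
        SD[R] = 1.9322.
Step 4: Continuity-corrected z = (R + 0.5 - E[R]) / SD[R] = (7 + 0.5 - 9.0000) / 1.9322 = -0.7763.
Step 5: Two-sided p-value via normal approximation = 2*(1 - Phi(|z|)) = 0.437558.
Step 6: alpha = 0.05. fail to reject H0.

R = 7, z = -0.7763, p = 0.437558, fail to reject H0.


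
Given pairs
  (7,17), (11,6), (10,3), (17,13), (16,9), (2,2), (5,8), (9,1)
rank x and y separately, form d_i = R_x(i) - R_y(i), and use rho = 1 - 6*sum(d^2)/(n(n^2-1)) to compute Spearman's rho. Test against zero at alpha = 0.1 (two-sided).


Step 1: Rank x and y separately (midranks; no ties here).
rank(x): 7->3, 11->6, 10->5, 17->8, 16->7, 2->1, 5->2, 9->4
rank(y): 17->8, 6->4, 3->3, 13->7, 9->6, 2->2, 8->5, 1->1
Step 2: d_i = R_x(i) - R_y(i); compute d_i^2.
  (3-8)^2=25, (6-4)^2=4, (5-3)^2=4, (8-7)^2=1, (7-6)^2=1, (1-2)^2=1, (2-5)^2=9, (4-1)^2=9
sum(d^2) = 54.
Step 3: rho = 1 - 6*54 / (8*(8^2 - 1)) = 1 - 324/504 = 0.357143.
Step 4: Under H0, t = rho * sqrt((n-2)/(1-rho^2)) = 0.9366 ~ t(6).
Step 5: Two-sided p-value from the t-distribution with 6 df = 0.385121.
Step 6: alpha = 0.1. fail to reject H0.

rho = 0.3571, p = 0.385121, fail to reject H0 at alpha = 0.1.


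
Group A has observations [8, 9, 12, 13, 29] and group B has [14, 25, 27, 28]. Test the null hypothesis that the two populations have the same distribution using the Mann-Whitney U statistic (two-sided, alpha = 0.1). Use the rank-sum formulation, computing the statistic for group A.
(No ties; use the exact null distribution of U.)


Step 1: Combine and sort all 9 observations; assign midranks.
sorted (value, group): (8,X), (9,X), (12,X), (13,X), (14,Y), (25,Y), (27,Y), (28,Y), (29,X)
ranks: 8->1, 9->2, 12->3, 13->4, 14->5, 25->6, 27->7, 28->8, 29->9
Step 2: Rank sum for X: R1 = 1 + 2 + 3 + 4 + 9 = 19.
Step 3: U_X = R1 - n1(n1+1)/2 = 19 - 5*6/2 = 19 - 15 = 4.
       U_Y = n1*n2 - U_X = 20 - 4 = 16.
Step 4: No ties, so the exact null distribution of U (based on enumerating the C(9,5) = 126 equally likely rank assignments) gives the two-sided p-value.
Step 5: p-value = 0.190476; compare to alpha = 0.1. fail to reject H0.

U_X = 4, p = 0.190476, fail to reject H0 at alpha = 0.1.


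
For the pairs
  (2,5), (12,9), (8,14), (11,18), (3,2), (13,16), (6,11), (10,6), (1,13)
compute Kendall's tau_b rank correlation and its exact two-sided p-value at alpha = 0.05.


Step 1: Enumerate the 36 unordered pairs (i,j) with i<j and classify each by sign(x_j-x_i) * sign(y_j-y_i).
  (1,2):dx=+10,dy=+4->C; (1,3):dx=+6,dy=+9->C; (1,4):dx=+9,dy=+13->C; (1,5):dx=+1,dy=-3->D
  (1,6):dx=+11,dy=+11->C; (1,7):dx=+4,dy=+6->C; (1,8):dx=+8,dy=+1->C; (1,9):dx=-1,dy=+8->D
  (2,3):dx=-4,dy=+5->D; (2,4):dx=-1,dy=+9->D; (2,5):dx=-9,dy=-7->C; (2,6):dx=+1,dy=+7->C
  (2,7):dx=-6,dy=+2->D; (2,8):dx=-2,dy=-3->C; (2,9):dx=-11,dy=+4->D; (3,4):dx=+3,dy=+4->C
  (3,5):dx=-5,dy=-12->C; (3,6):dx=+5,dy=+2->C; (3,7):dx=-2,dy=-3->C; (3,8):dx=+2,dy=-8->D
  (3,9):dx=-7,dy=-1->C; (4,5):dx=-8,dy=-16->C; (4,6):dx=+2,dy=-2->D; (4,7):dx=-5,dy=-7->C
  (4,8):dx=-1,dy=-12->C; (4,9):dx=-10,dy=-5->C; (5,6):dx=+10,dy=+14->C; (5,7):dx=+3,dy=+9->C
  (5,8):dx=+7,dy=+4->C; (5,9):dx=-2,dy=+11->D; (6,7):dx=-7,dy=-5->C; (6,8):dx=-3,dy=-10->C
  (6,9):dx=-12,dy=-3->C; (7,8):dx=+4,dy=-5->D; (7,9):dx=-5,dy=+2->D; (8,9):dx=-9,dy=+7->D
Step 2: C = 24, D = 12, total pairs = 36.
Step 3: tau = (C - D)/(n(n-1)/2) = (24 - 12)/36 = 0.333333.
Step 4: Exact two-sided p-value (enumerate n! = 362880 permutations of y under H0): p = 0.259518.
Step 5: alpha = 0.05. fail to reject H0.

tau_b = 0.3333 (C=24, D=12), p = 0.259518, fail to reject H0.


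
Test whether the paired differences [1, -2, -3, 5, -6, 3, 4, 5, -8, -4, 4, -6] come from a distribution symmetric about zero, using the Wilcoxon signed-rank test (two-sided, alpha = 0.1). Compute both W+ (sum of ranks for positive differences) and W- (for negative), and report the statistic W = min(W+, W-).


Step 1: Drop any zero differences (none here) and take |d_i|.
|d| = [1, 2, 3, 5, 6, 3, 4, 5, 8, 4, 4, 6]
Step 2: Midrank |d_i| (ties get averaged ranks).
ranks: |1|->1, |2|->2, |3|->3.5, |5|->8.5, |6|->10.5, |3|->3.5, |4|->6, |5|->8.5, |8|->12, |4|->6, |4|->6, |6|->10.5
Step 3: Attach original signs; sum ranks with positive sign and with negative sign.
W+ = 1 + 8.5 + 3.5 + 6 + 8.5 + 6 = 33.5
W- = 2 + 3.5 + 10.5 + 12 + 6 + 10.5 = 44.5
(Check: W+ + W- = 78 should equal n(n+1)/2 = 78.)
Step 4: Test statistic W = min(W+, W-) = 33.5.
Step 5: Ties in |d|, so use the tie-corrected normal approximation.
        E[W] = n(n+1)/4 = 12*13/4 = 39.
        Tie groups: |d|=3 (t=2), |d|=4 (t=3), |d|=5 (t=2), |d|=6 (t=2); sum(t^3 - t) = 42.
        Var[W] = n(n+1)(2n+1)/24 - sum(t^3-t)/48 = 3900/24 - 42/48 = 161.625.
        z = (W - E[W]) / sqrt(Var[W]) = (33.5 - 39) / 12.7132 = -0.4326.
        Two-sided p = 2*Phi(z) = 0.665290.
Step 6: alpha = 0.1. fail to reject H0.

W+ = 33.5, W- = 44.5, W = min = 33.5, p = 0.665290, fail to reject H0.


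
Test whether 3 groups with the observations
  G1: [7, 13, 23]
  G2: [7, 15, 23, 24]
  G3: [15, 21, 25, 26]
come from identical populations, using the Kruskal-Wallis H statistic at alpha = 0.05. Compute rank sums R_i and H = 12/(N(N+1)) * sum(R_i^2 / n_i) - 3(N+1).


Step 1: Combine all N = 11 observations and assign midranks.
sorted (value, group, rank): (7,G1,1.5), (7,G2,1.5), (13,G1,3), (15,G2,4.5), (15,G3,4.5), (21,G3,6), (23,G1,7.5), (23,G2,7.5), (24,G2,9), (25,G3,10), (26,G3,11)
Step 2: Sum ranks within each group.
R_1 = 12 (n_1 = 3)
R_2 = 22.5 (n_2 = 4)
R_3 = 31.5 (n_3 = 4)
Step 3: H = 12/(N(N+1)) * sum(R_i^2/n_i) - 3(N+1)
     = 12/(11*12) * (12^2/3 + 22.5^2/4 + 31.5^2/4) - 3*12
     = 0.090909 * 422.625 - 36
     = 2.420455.
Step 4: Ties present; correction factor C = 1 - 18/(11^3 - 11) = 0.986364. Corrected H = 2.420455 / 0.986364 = 2.453917.
Step 5: Under H0, H ~ chi^2(2); p-value = 0.293183.
Step 6: alpha = 0.05. fail to reject H0.

H = 2.4539, df = 2, p = 0.293183, fail to reject H0.


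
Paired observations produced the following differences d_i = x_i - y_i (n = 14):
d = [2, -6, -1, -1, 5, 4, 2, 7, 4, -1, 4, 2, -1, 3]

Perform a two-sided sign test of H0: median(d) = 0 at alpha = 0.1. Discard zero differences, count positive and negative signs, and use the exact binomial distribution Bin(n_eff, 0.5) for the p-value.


Step 1: Discard zero differences. Original n = 14; n_eff = number of nonzero differences = 14.
Nonzero differences (with sign): +2, -6, -1, -1, +5, +4, +2, +7, +4, -1, +4, +2, -1, +3
Step 2: Count signs: positive = 9, negative = 5.
Step 3: Under H0: P(positive) = 0.5, so the number of positives S ~ Bin(14, 0.5).
Step 4: Two-sided exact p-value = sum of Bin(14,0.5) probabilities at or below the observed probability = 0.423950.
Step 5: alpha = 0.1. fail to reject H0.

n_eff = 14, pos = 9, neg = 5, p = 0.423950, fail to reject H0.


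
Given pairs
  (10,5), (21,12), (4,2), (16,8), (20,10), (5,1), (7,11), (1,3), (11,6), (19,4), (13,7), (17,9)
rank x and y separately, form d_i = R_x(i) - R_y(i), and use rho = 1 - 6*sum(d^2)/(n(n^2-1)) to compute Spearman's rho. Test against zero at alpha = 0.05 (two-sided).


Step 1: Rank x and y separately (midranks; no ties here).
rank(x): 10->5, 21->12, 4->2, 16->8, 20->11, 5->3, 7->4, 1->1, 11->6, 19->10, 13->7, 17->9
rank(y): 5->5, 12->12, 2->2, 8->8, 10->10, 1->1, 11->11, 3->3, 6->6, 4->4, 7->7, 9->9
Step 2: d_i = R_x(i) - R_y(i); compute d_i^2.
  (5-5)^2=0, (12-12)^2=0, (2-2)^2=0, (8-8)^2=0, (11-10)^2=1, (3-1)^2=4, (4-11)^2=49, (1-3)^2=4, (6-6)^2=0, (10-4)^2=36, (7-7)^2=0, (9-9)^2=0
sum(d^2) = 94.
Step 3: rho = 1 - 6*94 / (12*(12^2 - 1)) = 1 - 564/1716 = 0.671329.
Step 4: Under H0, t = rho * sqrt((n-2)/(1-rho^2)) = 2.8643 ~ t(10).
Step 5: Two-sided p-value from the t-distribution with 10 df = 0.016831.
Step 6: alpha = 0.05. reject H0.

rho = 0.6713, p = 0.016831, reject H0 at alpha = 0.05.


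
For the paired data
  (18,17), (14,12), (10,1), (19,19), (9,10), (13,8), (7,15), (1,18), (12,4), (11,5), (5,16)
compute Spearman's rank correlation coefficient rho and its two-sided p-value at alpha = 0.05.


Step 1: Rank x and y separately (midranks; no ties here).
rank(x): 18->10, 14->9, 10->5, 19->11, 9->4, 13->8, 7->3, 1->1, 12->7, 11->6, 5->2
rank(y): 17->9, 12->6, 1->1, 19->11, 10->5, 8->4, 15->7, 18->10, 4->2, 5->3, 16->8
Step 2: d_i = R_x(i) - R_y(i); compute d_i^2.
  (10-9)^2=1, (9-6)^2=9, (5-1)^2=16, (11-11)^2=0, (4-5)^2=1, (8-4)^2=16, (3-7)^2=16, (1-10)^2=81, (7-2)^2=25, (6-3)^2=9, (2-8)^2=36
sum(d^2) = 210.
Step 3: rho = 1 - 6*210 / (11*(11^2 - 1)) = 1 - 1260/1320 = 0.045455.
Step 4: Under H0, t = rho * sqrt((n-2)/(1-rho^2)) = 0.1365 ~ t(9).
Step 5: Two-sided p-value from the t-distribution with 9 df = 0.894427.
Step 6: alpha = 0.05. fail to reject H0.

rho = 0.0455, p = 0.894427, fail to reject H0 at alpha = 0.05.


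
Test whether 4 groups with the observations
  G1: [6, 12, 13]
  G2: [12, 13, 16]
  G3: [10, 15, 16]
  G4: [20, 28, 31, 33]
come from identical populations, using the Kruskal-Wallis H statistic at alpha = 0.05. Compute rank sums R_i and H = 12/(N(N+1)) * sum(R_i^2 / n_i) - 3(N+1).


Step 1: Combine all N = 13 observations and assign midranks.
sorted (value, group, rank): (6,G1,1), (10,G3,2), (12,G1,3.5), (12,G2,3.5), (13,G1,5.5), (13,G2,5.5), (15,G3,7), (16,G2,8.5), (16,G3,8.5), (20,G4,10), (28,G4,11), (31,G4,12), (33,G4,13)
Step 2: Sum ranks within each group.
R_1 = 10 (n_1 = 3)
R_2 = 17.5 (n_2 = 3)
R_3 = 17.5 (n_3 = 3)
R_4 = 46 (n_4 = 4)
Step 3: H = 12/(N(N+1)) * sum(R_i^2/n_i) - 3(N+1)
     = 12/(13*14) * (10^2/3 + 17.5^2/3 + 17.5^2/3 + 46^2/4) - 3*14
     = 0.065934 * 766.5 - 42
     = 8.538462.
Step 4: Ties present; correction factor C = 1 - 18/(13^3 - 13) = 0.991758. Corrected H = 8.538462 / 0.991758 = 8.609418.
Step 5: Under H0, H ~ chi^2(3); p-value = 0.034961.
Step 6: alpha = 0.05. reject H0.

H = 8.6094, df = 3, p = 0.034961, reject H0.


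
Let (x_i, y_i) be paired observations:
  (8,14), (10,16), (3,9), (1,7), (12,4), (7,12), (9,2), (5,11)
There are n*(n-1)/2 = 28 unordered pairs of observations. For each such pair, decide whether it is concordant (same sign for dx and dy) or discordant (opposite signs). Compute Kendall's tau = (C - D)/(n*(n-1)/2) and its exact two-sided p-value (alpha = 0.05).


Step 1: Enumerate the 28 unordered pairs (i,j) with i<j and classify each by sign(x_j-x_i) * sign(y_j-y_i).
  (1,2):dx=+2,dy=+2->C; (1,3):dx=-5,dy=-5->C; (1,4):dx=-7,dy=-7->C; (1,5):dx=+4,dy=-10->D
  (1,6):dx=-1,dy=-2->C; (1,7):dx=+1,dy=-12->D; (1,8):dx=-3,dy=-3->C; (2,3):dx=-7,dy=-7->C
  (2,4):dx=-9,dy=-9->C; (2,5):dx=+2,dy=-12->D; (2,6):dx=-3,dy=-4->C; (2,7):dx=-1,dy=-14->C
  (2,8):dx=-5,dy=-5->C; (3,4):dx=-2,dy=-2->C; (3,5):dx=+9,dy=-5->D; (3,6):dx=+4,dy=+3->C
  (3,7):dx=+6,dy=-7->D; (3,8):dx=+2,dy=+2->C; (4,5):dx=+11,dy=-3->D; (4,6):dx=+6,dy=+5->C
  (4,7):dx=+8,dy=-5->D; (4,8):dx=+4,dy=+4->C; (5,6):dx=-5,dy=+8->D; (5,7):dx=-3,dy=-2->C
  (5,8):dx=-7,dy=+7->D; (6,7):dx=+2,dy=-10->D; (6,8):dx=-2,dy=-1->C; (7,8):dx=-4,dy=+9->D
Step 2: C = 17, D = 11, total pairs = 28.
Step 3: tau = (C - D)/(n(n-1)/2) = (17 - 11)/28 = 0.214286.
Step 4: Exact two-sided p-value (enumerate n! = 40320 permutations of y under H0): p = 0.548413.
Step 5: alpha = 0.05. fail to reject H0.

tau_b = 0.2143 (C=17, D=11), p = 0.548413, fail to reject H0.


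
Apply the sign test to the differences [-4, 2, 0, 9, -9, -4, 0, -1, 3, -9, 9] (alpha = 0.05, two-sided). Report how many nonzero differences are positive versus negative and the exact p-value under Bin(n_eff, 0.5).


Step 1: Discard zero differences. Original n = 11; n_eff = number of nonzero differences = 9.
Nonzero differences (with sign): -4, +2, +9, -9, -4, -1, +3, -9, +9
Step 2: Count signs: positive = 4, negative = 5.
Step 3: Under H0: P(positive) = 0.5, so the number of positives S ~ Bin(9, 0.5).
Step 4: Two-sided exact p-value = sum of Bin(9,0.5) probabilities at or below the observed probability = 1.000000.
Step 5: alpha = 0.05. fail to reject H0.

n_eff = 9, pos = 4, neg = 5, p = 1.000000, fail to reject H0.


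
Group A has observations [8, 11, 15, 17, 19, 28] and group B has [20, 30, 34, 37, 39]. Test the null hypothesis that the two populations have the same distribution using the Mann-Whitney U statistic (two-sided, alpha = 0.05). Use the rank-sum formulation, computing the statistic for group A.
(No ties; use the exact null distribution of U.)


Step 1: Combine and sort all 11 observations; assign midranks.
sorted (value, group): (8,X), (11,X), (15,X), (17,X), (19,X), (20,Y), (28,X), (30,Y), (34,Y), (37,Y), (39,Y)
ranks: 8->1, 11->2, 15->3, 17->4, 19->5, 20->6, 28->7, 30->8, 34->9, 37->10, 39->11
Step 2: Rank sum for X: R1 = 1 + 2 + 3 + 4 + 5 + 7 = 22.
Step 3: U_X = R1 - n1(n1+1)/2 = 22 - 6*7/2 = 22 - 21 = 1.
       U_Y = n1*n2 - U_X = 30 - 1 = 29.
Step 4: No ties, so the exact null distribution of U (based on enumerating the C(11,6) = 462 equally likely rank assignments) gives the two-sided p-value.
Step 5: p-value = 0.008658; compare to alpha = 0.05. reject H0.

U_X = 1, p = 0.008658, reject H0 at alpha = 0.05.


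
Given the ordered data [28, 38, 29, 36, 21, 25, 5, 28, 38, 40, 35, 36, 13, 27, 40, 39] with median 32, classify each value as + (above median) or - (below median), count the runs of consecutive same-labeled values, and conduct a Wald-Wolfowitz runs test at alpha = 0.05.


Step 1: Compute median = 32; label A = above, B = below.
Labels in order: BABABBBBAAAABBAA  (n_A = 8, n_B = 8)
Step 2: Count runs R = 8.
Step 3: Under H0 (random ordering), E[R] = 2*n_A*n_B/(n_A+n_B) + 1 = 2*8*8/16 + 1 = 9.0000.
        Var[R] = 2*n_A*n_B*(2*n_A*n_B - n_A - n_B) / ((n_A+n_B)^2 * (n_A+n_B-1)) = 14336/3840 = 3.7333.
        SD[R] = 1.9322.
Step 4: Continuity-corrected z = (R + 0.5 - E[R]) / SD[R] = (8 + 0.5 - 9.0000) / 1.9322 = -0.2588.
Step 5: Two-sided p-value via normal approximation = 2*(1 - Phi(|z|)) = 0.795809.
Step 6: alpha = 0.05. fail to reject H0.

R = 8, z = -0.2588, p = 0.795809, fail to reject H0.


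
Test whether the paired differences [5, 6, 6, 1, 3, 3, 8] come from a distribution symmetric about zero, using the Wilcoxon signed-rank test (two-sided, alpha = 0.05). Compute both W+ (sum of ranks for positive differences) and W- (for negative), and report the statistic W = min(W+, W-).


Step 1: Drop any zero differences (none here) and take |d_i|.
|d| = [5, 6, 6, 1, 3, 3, 8]
Step 2: Midrank |d_i| (ties get averaged ranks).
ranks: |5|->4, |6|->5.5, |6|->5.5, |1|->1, |3|->2.5, |3|->2.5, |8|->7
Step 3: Attach original signs; sum ranks with positive sign and with negative sign.
W+ = 4 + 5.5 + 5.5 + 1 + 2.5 + 2.5 + 7 = 28
W- = 0 = 0
(Check: W+ + W- = 28 should equal n(n+1)/2 = 28.)
Step 4: Test statistic W = min(W+, W-) = 0.
Step 5: Ties in |d|, so use the tie-corrected normal approximation.
        E[W] = n(n+1)/4 = 7*8/4 = 14.
        Tie groups: |d|=3 (t=2), |d|=6 (t=2); sum(t^3 - t) = 12.
        Var[W] = n(n+1)(2n+1)/24 - sum(t^3-t)/48 = 840/24 - 12/48 = 34.75.
        z = (W - E[W]) / sqrt(Var[W]) = (0 - 14) / 5.8949 = -2.3749.
        Two-sided p = 2*Phi(z) = 0.017552.
Step 6: alpha = 0.05. reject H0.

W+ = 28, W- = 0, W = min = 0, p = 0.017552, reject H0.


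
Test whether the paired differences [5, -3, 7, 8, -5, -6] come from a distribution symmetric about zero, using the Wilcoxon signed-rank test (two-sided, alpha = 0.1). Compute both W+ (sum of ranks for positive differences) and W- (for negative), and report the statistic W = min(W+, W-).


Step 1: Drop any zero differences (none here) and take |d_i|.
|d| = [5, 3, 7, 8, 5, 6]
Step 2: Midrank |d_i| (ties get averaged ranks).
ranks: |5|->2.5, |3|->1, |7|->5, |8|->6, |5|->2.5, |6|->4
Step 3: Attach original signs; sum ranks with positive sign and with negative sign.
W+ = 2.5 + 5 + 6 = 13.5
W- = 1 + 2.5 + 4 = 7.5
(Check: W+ + W- = 21 should equal n(n+1)/2 = 21.)
Step 4: Test statistic W = min(W+, W-) = 7.5.
Step 5: Ties in |d|, so use the tie-corrected normal approximation.
        E[W] = n(n+1)/4 = 6*7/4 = 10.5.
        Tie groups: |d|=5 (t=2); sum(t^3 - t) = 6.
        Var[W] = n(n+1)(2n+1)/24 - sum(t^3-t)/48 = 546/24 - 6/48 = 22.625.
        z = (W - E[W]) / sqrt(Var[W]) = (7.5 - 10.5) / 4.7566 = -0.6307.
        Two-sided p = 2*Phi(z) = 0.528233.
Step 6: alpha = 0.1. fail to reject H0.

W+ = 13.5, W- = 7.5, W = min = 7.5, p = 0.528233, fail to reject H0.


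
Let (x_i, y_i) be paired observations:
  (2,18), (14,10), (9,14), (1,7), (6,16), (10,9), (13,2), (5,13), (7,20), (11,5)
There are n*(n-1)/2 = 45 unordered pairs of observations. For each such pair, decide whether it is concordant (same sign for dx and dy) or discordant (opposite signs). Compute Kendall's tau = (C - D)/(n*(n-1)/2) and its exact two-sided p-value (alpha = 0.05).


Step 1: Enumerate the 45 unordered pairs (i,j) with i<j and classify each by sign(x_j-x_i) * sign(y_j-y_i).
  (1,2):dx=+12,dy=-8->D; (1,3):dx=+7,dy=-4->D; (1,4):dx=-1,dy=-11->C; (1,5):dx=+4,dy=-2->D
  (1,6):dx=+8,dy=-9->D; (1,7):dx=+11,dy=-16->D; (1,8):dx=+3,dy=-5->D; (1,9):dx=+5,dy=+2->C
  (1,10):dx=+9,dy=-13->D; (2,3):dx=-5,dy=+4->D; (2,4):dx=-13,dy=-3->C; (2,5):dx=-8,dy=+6->D
  (2,6):dx=-4,dy=-1->C; (2,7):dx=-1,dy=-8->C; (2,8):dx=-9,dy=+3->D; (2,9):dx=-7,dy=+10->D
  (2,10):dx=-3,dy=-5->C; (3,4):dx=-8,dy=-7->C; (3,5):dx=-3,dy=+2->D; (3,6):dx=+1,dy=-5->D
  (3,7):dx=+4,dy=-12->D; (3,8):dx=-4,dy=-1->C; (3,9):dx=-2,dy=+6->D; (3,10):dx=+2,dy=-9->D
  (4,5):dx=+5,dy=+9->C; (4,6):dx=+9,dy=+2->C; (4,7):dx=+12,dy=-5->D; (4,8):dx=+4,dy=+6->C
  (4,9):dx=+6,dy=+13->C; (4,10):dx=+10,dy=-2->D; (5,6):dx=+4,dy=-7->D; (5,7):dx=+7,dy=-14->D
  (5,8):dx=-1,dy=-3->C; (5,9):dx=+1,dy=+4->C; (5,10):dx=+5,dy=-11->D; (6,7):dx=+3,dy=-7->D
  (6,8):dx=-5,dy=+4->D; (6,9):dx=-3,dy=+11->D; (6,10):dx=+1,dy=-4->D; (7,8):dx=-8,dy=+11->D
  (7,9):dx=-6,dy=+18->D; (7,10):dx=-2,dy=+3->D; (8,9):dx=+2,dy=+7->C; (8,10):dx=+6,dy=-8->D
  (9,10):dx=+4,dy=-15->D
Step 2: C = 15, D = 30, total pairs = 45.
Step 3: tau = (C - D)/(n(n-1)/2) = (15 - 30)/45 = -0.333333.
Step 4: Exact two-sided p-value (enumerate n! = 3628800 permutations of y under H0): p = 0.216373.
Step 5: alpha = 0.05. fail to reject H0.

tau_b = -0.3333 (C=15, D=30), p = 0.216373, fail to reject H0.
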